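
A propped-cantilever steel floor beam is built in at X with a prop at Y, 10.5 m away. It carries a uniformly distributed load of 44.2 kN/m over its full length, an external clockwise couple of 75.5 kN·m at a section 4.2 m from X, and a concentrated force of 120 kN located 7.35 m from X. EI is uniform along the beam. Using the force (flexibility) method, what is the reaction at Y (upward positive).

R_Y = 248.6 kN

Choose R_Y as the redundant. The primary structure is the cantilever fixed at X.
Downward deflection at the released point Y due to the loads:
  UDL 44.2: wL⁴/(8EI) = 67157/EI
  clockwise couple 75.5 at a = 4.2: M₀a(2L − a)/(2EI) = 2664/EI
  point load 120 at a = 7.35: Pa²(3L − a)/(6EI) = 26093/EI
  δ_0 = 95913/EI
Flexibility coefficient — unit upward force at Y: δ_{YY} = L³/(3EI) = 385.9/EI.
Compatibility at Y: δ_0 − R_Y·δ_{YY} = 0, so R_Y = 95913/385.9 = 248.6 kN.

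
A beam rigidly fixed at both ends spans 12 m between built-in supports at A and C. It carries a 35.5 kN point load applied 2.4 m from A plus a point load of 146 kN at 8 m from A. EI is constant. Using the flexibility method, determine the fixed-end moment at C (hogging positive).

Take the two fixed-end moments M_A, M_C as redundants; the released structure is the simple span AC.
Simple-span end rotations at A and C under the given loads:
  at A: point load 35.5 at a = 2.4: Pab(L + b)/(6LEI) = 245.4/EI
  at C: point load 35.5 at a = 2.4: Pab(L + a)/(6LEI) = 163.6/EI
  at A: point load 146 at a = 8: Pab(L + b)/(6LEI) = 1038/EI
  at C: point load 146 at a = 8: Pab(L + a)/(6LEI) = 1298/EI
  θ_A0 = 1284/EI,  θ_C0 = 1461/EI
Flexibility coefficients: a unit moment at one end gives L/(3EI) there and L/(6EI) at the far end, so f₁₁ = f₂₂ = 4/EI and f₁₂ = f₂₁ = 2/EI.
Compatibility — zero rotation at each built-in end:
  4 M_A + 2 M_C = 1284
  2 M_A + 4 M_C = 1461
Solving the pair gives M_A = 184.3 kN·m and M_C = 273.2 kN·m (hogging).

M_C = 273.2 kN·m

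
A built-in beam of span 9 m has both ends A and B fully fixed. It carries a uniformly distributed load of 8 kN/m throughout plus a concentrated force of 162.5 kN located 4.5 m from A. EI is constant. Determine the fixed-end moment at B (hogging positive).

Release both end moments; the primary structure is a simply-supported span AB with redundants M_A and M_B.
End rotations of the released simple span under the applied load (×1/EI):
  at A: UDL 8: wL³/(24EI) = 243/EI
  at B: UDL 8: wL³/(24EI) = 243/EI
  at A: point load 162.5 at a = 4.5: Pab(L + b)/(6LEI) = 822.7/EI
  at B: point load 162.5 at a = 4.5: Pab(L + a)/(6LEI) = 822.7/EI
  θ_A0 = 1066/EI,  θ_B0 = 1066/EI
Flexibility coefficients: a unit moment at one end gives L/(3EI) there and L/(6EI) at the far end, so f₁₁ = f₂₂ = 3/EI and f₁₂ = f₂₁ = 1.5/EI.
Compatibility — zero rotation at each built-in end:
  3 M_A + 1.5 M_B = 1066
  1.5 M_A + 3 M_B = 1066
Solving the pair gives M_A = 236.8 kN·m and M_B = 236.8 kN·m (hogging).

M_B = 236.8 kN·m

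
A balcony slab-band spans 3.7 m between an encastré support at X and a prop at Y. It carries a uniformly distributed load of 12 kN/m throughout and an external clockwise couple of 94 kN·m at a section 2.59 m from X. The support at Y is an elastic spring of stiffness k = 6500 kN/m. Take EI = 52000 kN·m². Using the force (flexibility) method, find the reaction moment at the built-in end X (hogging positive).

Release the roller at Y. Primary structure: cantilever fixed at X.
Primary-structure tip deflection at Y by superposition:
  UDL 12: wL⁴/(8EI) = 281.1/EI
  clockwise couple 94 at a = 2.59: M₀a(2L − a)/(2EI) = 585.5/EI
  δ_0 = 866.6/EI
Tip deflection under a unit load at Y: L³/(3EI) = 16.88/EI.
With EI = 52000 kN·m²: δ_0 = 0.016666 m and δ_{YY} = 0.000325 m/kN.
Compatibility — the spring shortens by R_Y/k under the reaction it provides: δ_0 − R_Y·δ_{YY} = R_Y/k. With 1/k = 0.000154 m/kN, R_Y = δ_0 / (δ_{YY} + 1/k) = 0.016666 / (0.000325 + 0.000154) = 34.83 kN.
Moment equilibrium about X: M_X = Σ(load moments about X) − R_Y·L = 176.1 − 34.83×3.7 = 47.28 kN·m.

M_X = 47.28 kN·m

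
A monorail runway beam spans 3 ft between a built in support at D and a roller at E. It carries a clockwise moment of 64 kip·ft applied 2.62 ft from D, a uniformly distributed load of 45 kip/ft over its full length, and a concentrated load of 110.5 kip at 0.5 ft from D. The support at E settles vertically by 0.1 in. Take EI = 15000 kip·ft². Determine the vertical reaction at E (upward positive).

R_E = 72.57 kip

Choose R_E as the redundant. The primary structure is the cantilever fixed at D.
Primary-structure tip deflection at E by superposition:
  clockwise couple 64 at a = 2.62: M₀a(2L − a)/(2EI) = 283.4/EI
  UDL 45: wL⁴/(8EI) = 455.6/EI
  point load 110.5 at a = 0.5: Pa²(3L − a)/(6EI) = 39.14/EI
  δ_0 = 778.1/EI
Flexibility coefficient — unit upward force at E: δ_{EE} = L³/(3EI) = 9/EI.
With EI = 15000 kip·ft²: δ_0 = 0.051876 ft and δ_{EE} = 0.0006 ft/kip.
Compatibility — the beam at E must follow the support down by 0.008333 ft: δ_0 − R_E·δ_{EE} = 0.008333, so R_E = (0.051876 − 0.008333)/0.0006 = 72.57 kip.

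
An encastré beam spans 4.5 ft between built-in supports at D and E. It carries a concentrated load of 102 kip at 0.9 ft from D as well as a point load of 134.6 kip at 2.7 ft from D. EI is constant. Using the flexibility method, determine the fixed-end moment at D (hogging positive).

M_D = 116.9 kip·ft

Release both end moments; the primary structure is a simply-supported span DE with redundants M_D and M_E.
End rotations of the released simple span under the applied load (×1/EI):
  at D: point load 102 at a = 0.9: Pab(L + b)/(6LEI) = 99.14/EI
  at E: point load 102 at a = 0.9: Pab(L + a)/(6LEI) = 66.1/EI
  at D: point load 134.6 at a = 2.7: Pab(L + b)/(6LEI) = 152.6/EI
  at E: point load 134.6 at a = 2.7: Pab(L + a)/(6LEI) = 174.4/EI
  θ_D0 = 251.8/EI,  θ_E0 = 240.5/EI
Flexibility coefficients: a unit moment at one end gives L/(3EI) there and L/(6EI) at the far end, so f₁₁ = f₂₂ = 1.5/EI and f₁₂ = f₂₁ = 0.75/EI.
Compatibility — zero rotation at each built-in end:
  1.5 M_D + 0.75 M_E = 251.8
  0.75 M_D + 1.5 M_E = 240.5
Solving the pair gives M_D = 116.9 kip·ft and M_E = 101.9 kip·ft (hogging).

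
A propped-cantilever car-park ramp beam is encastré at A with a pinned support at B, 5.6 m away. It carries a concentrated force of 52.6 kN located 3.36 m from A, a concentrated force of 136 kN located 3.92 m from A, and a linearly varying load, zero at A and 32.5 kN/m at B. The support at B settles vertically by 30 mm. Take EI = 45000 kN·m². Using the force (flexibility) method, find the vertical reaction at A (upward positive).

R_A = 153.3 kN

Take the reaction at B as the redundant and release it; the primary structure is a cantilever fixed at A.
Deflection at B on the released cantilever, summing each load's contribution:
  point load 52.6 at a = 3.36: Pa²(3L − a)/(6EI) = 1330/EI
  point load 136 at a = 3.92: Pa²(3L − a)/(6EI) = 4486/EI
  triangular load, peak 32.5 at the free end: 11w₀L⁴/(120EI) = 2930/EI
  δ_0 = 8746/EI
Tip deflection under a unit load at B: L³/(3EI) = 58.54/EI.
With EI = 45000 kN·m²: δ_0 = 0.19436 m and δ_{BB} = 0.001301 m/kN.
Compatibility — the beam at B must follow the support down by 0.03 m: δ_0 − R_B·δ_{BB} = 0.03, so R_B = (0.19436 − 0.03)/0.001301 = 126.3 kN.
Vertical equilibrium: R_A = ΣP − R_B = 279.6 − 126.3 = 153.3 kN.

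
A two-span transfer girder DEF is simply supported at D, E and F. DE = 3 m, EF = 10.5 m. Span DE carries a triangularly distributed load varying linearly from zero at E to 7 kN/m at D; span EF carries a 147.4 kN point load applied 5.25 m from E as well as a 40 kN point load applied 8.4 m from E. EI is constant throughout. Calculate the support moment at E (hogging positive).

Insert a hinge at E; M_E is the redundant, and each span becomes simply supported.
Rotations at E on the released spans (each span's end-slope, ×1/EI):
  span DE: triangular load, peak 7: 7w₀L³/(360EI) = 3.675/EI
  span EF: point load 147.4 at a = 5.25: Pab(L + b)/(6LEI) = 1016/EI
  span EF: point load 40 at a = 8.4: Pab(L + b)/(6LEI) = 141.1/EI
  relative rotation θ_0 = (3.675 + 1157)/EI = 1160/EI
A unit hogging moment at E produces rotation L₁/(3EI) + L₂/(3EI) = 4.5/EI.
Compatibility: M_E·(L₁+L₂)/(3EI) = θ_0, giving M_E = 257.9 kN·m (hogging).

M_E = 257.9 kN·m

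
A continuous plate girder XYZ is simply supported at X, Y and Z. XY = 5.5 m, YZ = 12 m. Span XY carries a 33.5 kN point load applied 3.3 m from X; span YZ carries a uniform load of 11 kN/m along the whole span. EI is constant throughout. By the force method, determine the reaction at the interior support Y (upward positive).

R_Y = 125 kN

Release continuity at Y by inserting a hinge; the redundant is the internal moment M_Y. The primary structure is two simply-supported spans XY and YZ.
Rotations at Y on the released spans (each span's end-slope, ×1/EI):
  span XY: point load 33.5 at a = 3.3: Pab(L + a)/(6LEI) = 64.86/EI
  span YZ: UDL 11: wL³/(24EI) = 792/EI
  relative rotation θ_0 = (64.86 + 792)/EI = 856.9/EI
A unit hogging moment at Y produces rotation L₁/(3EI) + L₂/(3EI) = 5.833/EI.
Compatibility: M_Y·(L₁+L₂)/(3EI) = θ_0, giving M_Y = 146.9 kN·m (hogging).
Span XY, ΣM about X with M_Y applied at Y: R_Y^{XY}·5.5 = 110.5 + 146.9, so R_Y^{XY} = 46.81 kN and R_X = 33.5 − 46.81 = -13.31 kN.
Span YZ, ΣM about Z: R_Y^{YZ}·12 = 792 + 146.9, so R_Y^{YZ} = 78.24 kN and R_Z = 132 − 78.24 = 53.76 kN.
R_Y = 46.81 + 78.24 = 125 kN.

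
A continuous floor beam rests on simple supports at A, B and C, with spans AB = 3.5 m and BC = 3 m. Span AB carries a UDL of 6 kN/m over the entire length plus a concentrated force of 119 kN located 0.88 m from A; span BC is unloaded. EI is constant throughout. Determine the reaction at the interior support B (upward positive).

Release continuity at B by inserting a hinge; the redundant is the internal moment M_B. The primary structure is two simply-supported spans AB and BC.
Rotations at B on the released spans (each span's end-slope, ×1/EI):
  span AB: UDL 6: wL³/(24EI) = 10.72/EI
  span AB: point load 119 at a = 0.88: Pab(L + a)/(6LEI) = 57.22/EI
  relative rotation θ_0 = (67.94 + 0)/EI = 67.94/EI
A unit hogging moment at B produces rotation L₁/(3EI) + L₂/(3EI) = 2.167/EI.
Compatibility: M_B·(L₁+L₂)/(3EI) = θ_0, giving M_B = 31.36 kN·m (hogging).
Span AB, ΣM about A with M_B applied at B: R_B^{AB}·3.5 = 141.5 + 31.36, so R_B^{AB} = 49.38 kN and R_A = 140 − 49.38 = 90.62 kN.
Span BC, ΣM about C: R_B^{BC}·3 = 0 + 31.36, so R_B^{BC} = 10.45 kN and R_C = 0 − 10.45 = -10.45 kN.
R_B = 49.38 + 10.45 = 59.83 kN.

R_B = 59.83 kN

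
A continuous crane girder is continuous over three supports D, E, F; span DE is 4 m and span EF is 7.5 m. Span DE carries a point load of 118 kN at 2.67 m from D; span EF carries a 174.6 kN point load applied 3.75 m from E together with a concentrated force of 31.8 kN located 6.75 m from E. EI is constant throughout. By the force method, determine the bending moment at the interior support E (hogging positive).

Take M_E as the redundant. Released structure: two simple spans DE and EF with a hinge at E.
End slopes at the hinge E, treating each span as simply supported:
  span DE: point load 118 at a = 2.67: Pab(L + a)/(6LEI) = 116.5/EI
  span EF: point load 174.6 at a = 3.75: Pab(L + b)/(6LEI) = 613.8/EI
  span EF: point load 31.8 at a = 6.75: Pab(L + b)/(6LEI) = 29.51/EI
  relative rotation θ_0 = (116.5 + 643.3)/EI = 759.8/EI
A unit hogging moment at E produces rotation L₁/(3EI) + L₂/(3EI) = 3.833/EI.
Compatibility: M_E·(L₁+L₂)/(3EI) = θ_0, giving M_E = 198.2 kN·m (hogging).

M_E = 198.2 kN·m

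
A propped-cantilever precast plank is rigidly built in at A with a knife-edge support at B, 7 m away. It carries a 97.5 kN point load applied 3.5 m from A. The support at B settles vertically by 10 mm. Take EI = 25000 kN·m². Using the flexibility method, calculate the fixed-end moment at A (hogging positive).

M_A = 143.3 kN·m

Release the roller at B. Primary structure: cantilever fixed at A.
Primary-structure tip deflection at B by superposition:
  point load 97.5 at a = 3.5: Pa²(3L − a)/(6EI) = 3484/EI
Flexibility coefficient — unit upward force at B: δ_{BB} = L³/(3EI) = 114.3/EI.
With EI = 25000 kN·m²: δ_0 = 0.13934 m and δ_{BB} = 0.004573 m/kN.
Compatibility — the beam at B must follow the support down by 0.01 m: δ_0 − R_B·δ_{BB} = 0.01, so R_B = (0.13934 − 0.01)/0.004573 = 28.28 kN.
Moment equilibrium about A: M_A = Σ(load moments about A) − R_B·L = 341.2 − 28.28×7 = 143.3 kN·m.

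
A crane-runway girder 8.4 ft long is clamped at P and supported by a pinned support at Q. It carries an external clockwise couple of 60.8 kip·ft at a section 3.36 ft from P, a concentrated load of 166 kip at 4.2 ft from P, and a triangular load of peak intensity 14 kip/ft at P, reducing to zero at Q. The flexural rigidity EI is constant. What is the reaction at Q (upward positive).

Choose R_Q as the redundant. The primary structure is the cantilever fixed at P.
Primary-structure tip deflection at Q by superposition:
  clockwise couple 60.8 at a = 3.36: M₀a(2L − a)/(2EI) = 1373/EI
  point load 166 at a = 4.2: Pa²(3L − a)/(6EI) = 10249/EI
  triangular load, peak 14 at the fixed end: w₀L⁴/(30EI) = 2323/EI
  δ_0 = 13945/EI
Flexibility coefficient — unit upward force at Q: δ_{QQ} = L³/(3EI) = 197.6/EI.
The prop prevents deflection at Q: R_Q = δ_0/δ_{QQ} = 13945/197.6 = 70.58 kip.

R_Q = 70.58 kip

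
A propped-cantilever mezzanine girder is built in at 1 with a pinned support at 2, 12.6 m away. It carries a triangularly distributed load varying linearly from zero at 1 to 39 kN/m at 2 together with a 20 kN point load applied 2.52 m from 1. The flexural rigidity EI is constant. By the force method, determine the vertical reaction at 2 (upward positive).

Release the roller at 2. Primary structure: cantilever fixed at 1.
Downward deflection at the released point 2 due to the loads:
  triangular load, peak 39 at the free end: 11w₀L⁴/(120EI) = 90107/EI
  point load 20 at a = 2.52: Pa²(3L − a)/(6EI) = 746.8/EI
  δ_0 = 90854/EI
Tip deflection under a unit load at 2: L³/(3EI) = 666.8/EI.
The prop prevents deflection at 2: R_2 = δ_0/δ_{22} = 90854/666.8 = 136.3 kN.

R_2 = 136.3 kN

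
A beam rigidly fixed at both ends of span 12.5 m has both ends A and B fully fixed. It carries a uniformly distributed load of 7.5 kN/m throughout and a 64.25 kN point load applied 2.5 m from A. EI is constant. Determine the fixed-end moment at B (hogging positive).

Release both end moments; the primary structure is a simply-supported span AB with redundants M_A and M_B.
End rotations of the released simple span under the applied load (×1/EI):
  at A: UDL 7.5: wL³/(24EI) = 610.4/EI
  at B: UDL 7.5: wL³/(24EI) = 610.4/EI
  at A: point load 64.25 at a = 2.5: Pab(L + b)/(6LEI) = 481.9/EI
  at B: point load 64.25 at a = 2.5: Pab(L + a)/(6LEI) = 321.2/EI
  θ_A0 = 1092/EI,  θ_B0 = 931.6/EI
Flexibility coefficients: a unit moment at one end gives L/(3EI) there and L/(6EI) at the far end, so f₁₁ = f₂₂ = 4.167/EI and f₁₂ = f₂₁ = 2.083/EI.
Compatibility — zero rotation at each built-in end:
  4.167 M_A + 2.083 M_B = 1092
  2.083 M_A + 4.167 M_B = 931.6
Solving the pair gives M_A = 200.5 kN·m and M_B = 123.4 kN·m (hogging).

M_B = 123.4 kN·m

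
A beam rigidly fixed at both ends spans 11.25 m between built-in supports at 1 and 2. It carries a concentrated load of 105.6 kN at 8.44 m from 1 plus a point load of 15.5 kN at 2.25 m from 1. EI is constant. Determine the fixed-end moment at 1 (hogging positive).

Take the two fixed-end moments M_1, M_2 as redundants; the released structure is the simple span 12.
Simple-span end rotations at 1 and 2 under the given loads:
  at 1: point load 105.6 at a = 8.44: Pab(L + b)/(6LEI) = 521.7/EI
  at 2: point load 105.6 at a = 8.44: Pab(L + a)/(6LEI) = 730.6/EI
  at 1: point load 15.5 at a = 2.25: Pab(L + b)/(6LEI) = 94.16/EI
  at 2: point load 15.5 at a = 2.25: Pab(L + a)/(6LEI) = 62.77/EI
  θ_10 = 615.8/EI,  θ_20 = 793.3/EI
Flexibility coefficients: a unit moment at one end gives L/(3EI) there and L/(6EI) at the far end, so f₁₁ = f₂₂ = 3.75/EI and f₁₂ = f₂₁ = 1.875/EI.
Compatibility — zero rotation at each built-in end:
  3.75 M_1 + 1.875 M_2 = 615.8
  1.875 M_1 + 3.75 M_2 = 793.3
Solving the pair gives M_1 = 77.93 kN·m and M_2 = 172.6 kN·m (hogging).

M_1 = 77.93 kN·m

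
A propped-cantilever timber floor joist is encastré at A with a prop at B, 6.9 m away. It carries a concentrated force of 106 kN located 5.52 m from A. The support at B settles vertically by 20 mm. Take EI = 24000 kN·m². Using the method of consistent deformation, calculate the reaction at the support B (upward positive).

Choose R_B as the redundant. The primary structure is the cantilever fixed at A.
Free-end deflection of the primary structure under the applied loading (downward +):
  point load 106 at a = 5.52: Pa²(3L − a)/(6EI) = 8172/EI
Tip deflection under a unit load at B: L³/(3EI) = 109.5/EI.
With EI = 24000 kN·m²: δ_0 = 0.34048 m and δ_{BB} = 0.004563 m/kN.
Compatibility — the beam at B must follow the support down by 0.02 m: δ_0 − R_B·δ_{BB} = 0.02, so R_B = (0.34048 − 0.02)/0.004563 = 70.24 kN.

R_B = 70.24 kN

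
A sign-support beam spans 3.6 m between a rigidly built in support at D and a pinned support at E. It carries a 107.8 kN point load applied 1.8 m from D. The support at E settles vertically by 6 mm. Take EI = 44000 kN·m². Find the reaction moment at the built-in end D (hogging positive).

M_D = 133.9 kN·m

Choose R_E as the redundant. The primary structure is the cantilever fixed at D.
Deflection at E on the released cantilever, summing each load's contribution:
  point load 107.8 at a = 1.8: Pa²(3L − a)/(6EI) = 523.9/EI
Tip deflection under a unit load at E: L³/(3EI) = 15.55/EI.
With EI = 44000 kN·m²: δ_0 = 0.011907 m and δ_{EE} = 0.000353 m/kN.
Compatibility — the beam at E must follow the support down by 0.006 m: δ_0 − R_E·δ_{EE} = 0.006, so R_E = (0.011907 − 0.006)/0.000353 = 16.71 kN.
Moment equilibrium about D: M_D = Σ(load moments about D) − R_E·L = 194 − 16.71×3.6 = 133.9 kN·m.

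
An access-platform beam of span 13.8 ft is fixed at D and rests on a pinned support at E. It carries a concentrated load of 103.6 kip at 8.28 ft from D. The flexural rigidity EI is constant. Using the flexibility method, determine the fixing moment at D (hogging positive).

M_D = 240.2 kip·ft

Remove the prop at E; the released (primary) structure is a cantilever built in at D.
Free-end deflection of the primary structure under the applied loading (downward +):
  point load 103.6 at a = 8.28: Pa²(3L − a)/(6EI) = 39207/EI
Tip deflection under a unit load at E: L³/(3EI) = 876/EI.
Compatibility at E: δ_0 − R_E·δ_{EE} = 0, so R_E = 39207/876 = 44.76 kip.
Moment equilibrium about D: M_D = Σ(load moments about D) − R_E·L = 857.8 − 44.76×13.8 = 240.2 kip·ft.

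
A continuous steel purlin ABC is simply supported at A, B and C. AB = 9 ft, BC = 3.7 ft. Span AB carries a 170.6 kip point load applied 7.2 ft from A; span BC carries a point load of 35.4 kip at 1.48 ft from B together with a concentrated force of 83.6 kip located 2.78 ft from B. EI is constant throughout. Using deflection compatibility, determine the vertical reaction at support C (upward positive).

Insert a hinge at B; M_B is the redundant, and each span becomes simply supported.
End slopes at the hinge B, treating each span as simply supported:
  span AB: point load 170.6 at a = 7.2: Pab(L + a)/(6LEI) = 663.3/EI
  span BC: point load 35.4 at a = 1.48: Pab(L + b)/(6LEI) = 31.02/EI
  span BC: point load 83.6 at a = 2.78: Pab(L + b)/(6LEI) = 44.5/EI
  relative rotation θ_0 = (663.3 + 75.51)/EI = 738.8/EI
A unit hogging moment at B produces rotation L₁/(3EI) + L₂/(3EI) = 4.233/EI.
Compatibility: M_B·(L₁+L₂)/(3EI) = θ_0, giving M_B = 174.5 kip·ft (hogging).
Span BC, ΣM about C: R_B^{BC}·3.7 = 155.5 + 174.5, so R_B^{BC} = 89.19 kip and R_C = 119 − 89.19 = 29.81 kip.

R_C = 29.81 kip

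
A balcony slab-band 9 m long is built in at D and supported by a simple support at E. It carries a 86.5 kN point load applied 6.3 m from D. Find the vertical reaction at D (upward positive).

R_D = 37.76 kN

Remove the prop at E; the released (primary) structure is a cantilever built in at D.
Free-end deflection of the primary structure under the applied loading (downward +):
  point load 86.5 at a = 6.3: Pa²(3L − a)/(6EI) = 11844/EI
Tip deflection under a unit load at E: L³/(3EI) = 243/EI.
Compatibility at E: δ_0 − R_E·δ_{EE} = 0, so R_E = 11844/243 = 48.74 kN.
Vertical equilibrium: R_D = ΣP − R_E = 86.5 − 48.74 = 37.76 kN.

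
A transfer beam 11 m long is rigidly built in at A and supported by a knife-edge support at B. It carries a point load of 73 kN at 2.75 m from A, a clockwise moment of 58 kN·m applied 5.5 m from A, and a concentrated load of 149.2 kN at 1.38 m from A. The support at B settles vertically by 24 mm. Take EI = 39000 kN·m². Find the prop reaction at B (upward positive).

Choose R_B as the redundant. The primary structure is the cantilever fixed at A.
Free-end deflection of the primary structure under the applied loading (downward +):
  point load 73 at a = 2.75: Pa²(3L − a)/(6EI) = 2783/EI
  clockwise couple 58 at a = 5.5: M₀a(2L − a)/(2EI) = 2632/EI
  point load 149.2 at a = 1.38: Pa²(3L − a)/(6EI) = 1497/EI
  δ_0 = 6912/EI
Tip deflection under a unit load at B: L³/(3EI) = 443.7/EI.
With EI = 39000 kN·m²: δ_0 = 0.17724 m and δ_{BB} = 0.011376 m/kN.
Compatibility — the beam at B must follow the support down by 0.024 m: δ_0 − R_B·δ_{BB} = 0.024, so R_B = (0.17724 − 0.024)/0.011376 = 13.47 kN.

R_B = 13.47 kN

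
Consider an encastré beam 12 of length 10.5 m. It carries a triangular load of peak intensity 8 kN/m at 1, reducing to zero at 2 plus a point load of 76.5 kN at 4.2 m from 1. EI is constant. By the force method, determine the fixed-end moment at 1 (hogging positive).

M_1 = 159.8 kN·m

Release both end moments; the primary structure is a simply-supported span 12 with redundants M_1 and M_2.
On the primary (simply-supported) span, the end slopes from the loading are:
  at 1: triangular load, peak 8: w₀L³/(45EI) = 205.8/EI
  at 2: triangular load, peak 8: 7w₀L³/(360EI) = 180.1/EI
  at 1: point load 76.5 at a = 4.2: Pab(L + b)/(6LEI) = 539.8/EI
  at 2: point load 76.5 at a = 4.2: Pab(L + a)/(6LEI) = 472.3/EI
  θ_10 = 745.6/EI,  θ_20 = 652.4/EI
Flexibility coefficients: a unit moment at one end gives L/(3EI) there and L/(6EI) at the far end, so f₁₁ = f₂₂ = 3.5/EI and f₁₂ = f₂₁ = 1.75/EI.
Compatibility — zero rotation at each built-in end:
  3.5 M_1 + 1.75 M_2 = 745.6
  1.75 M_1 + 3.5 M_2 = 652.4
Solving the pair gives M_1 = 159.8 kN·m and M_2 = 106.5 kN·m (hogging).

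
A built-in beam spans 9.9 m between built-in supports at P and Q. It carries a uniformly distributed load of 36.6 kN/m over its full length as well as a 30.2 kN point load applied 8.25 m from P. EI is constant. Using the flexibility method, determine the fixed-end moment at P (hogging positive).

Release both end moments; the primary structure is a simply-supported span PQ with redundants M_P and M_Q.
End rotations of the released simple span under the applied load (×1/EI):
  at P: UDL 36.6: wL³/(24EI) = 1480/EI
  at Q: UDL 36.6: wL³/(24EI) = 1480/EI
  at P: point load 30.2 at a = 8.25: Pab(L + b)/(6LEI) = 79.94/EI
  at Q: point load 30.2 at a = 8.25: Pab(L + a)/(6LEI) = 125.6/EI
  θ_P0 = 1560/EI,  θ_Q0 = 1605/EI
Flexibility coefficients: a unit moment at one end gives L/(3EI) there and L/(6EI) at the far end, so f₁₁ = f₂₂ = 3.3/EI and f₁₂ = f₂₁ = 1.65/EI.
Compatibility — zero rotation at each built-in end:
  3.3 M_P + 1.65 M_Q = 1560
  1.65 M_P + 3.3 M_Q = 1605
Solving the pair gives M_P = 305.9 kN·m and M_Q = 333.5 kN·m (hogging).

M_P = 305.9 kN·m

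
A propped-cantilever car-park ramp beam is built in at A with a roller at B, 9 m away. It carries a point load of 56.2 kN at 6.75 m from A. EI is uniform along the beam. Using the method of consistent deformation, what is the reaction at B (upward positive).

R_B = 35.56 kN

Remove the prop at B; the released (primary) structure is a cantilever built in at A.
Downward deflection at the released point B due to the loads:
  point load 56.2 at a = 6.75: Pa²(3L − a)/(6EI) = 8642/EI
Flexibility coefficient — unit upward force at B: δ_{BB} = L³/(3EI) = 243/EI.
Compatibility at B: δ_0 − R_B·δ_{BB} = 0, so R_B = 8642/243 = 35.56 kN.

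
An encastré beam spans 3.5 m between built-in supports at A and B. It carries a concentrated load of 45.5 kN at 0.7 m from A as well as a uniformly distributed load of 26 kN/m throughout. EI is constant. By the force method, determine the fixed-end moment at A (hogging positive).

M_A = 46.93 kN·m

Take the two fixed-end moments M_A, M_B as redundants; the released structure is the simple span AB.
On the primary (simply-supported) span, the end slopes from the loading are:
  at A: point load 45.5 at a = 0.7: Pab(L + b)/(6LEI) = 26.75/EI
  at B: point load 45.5 at a = 0.7: Pab(L + a)/(6LEI) = 17.84/EI
  at A: UDL 26: wL³/(24EI) = 46.45/EI
  at B: UDL 26: wL³/(24EI) = 46.45/EI
  θ_A0 = 73.2/EI,  θ_B0 = 64.28/EI
Flexibility coefficients: a unit moment at one end gives L/(3EI) there and L/(6EI) at the far end, so f₁₁ = f₂₂ = 1.167/EI and f₁₂ = f₂₁ = 0.5833/EI.
Compatibility — zero rotation at each built-in end:
  1.167 M_A + 0.5833 M_B = 73.2
  0.5833 M_A + 1.167 M_B = 64.28
Solving the pair gives M_A = 46.93 kN·m and M_B = 31.64 kN·m (hogging).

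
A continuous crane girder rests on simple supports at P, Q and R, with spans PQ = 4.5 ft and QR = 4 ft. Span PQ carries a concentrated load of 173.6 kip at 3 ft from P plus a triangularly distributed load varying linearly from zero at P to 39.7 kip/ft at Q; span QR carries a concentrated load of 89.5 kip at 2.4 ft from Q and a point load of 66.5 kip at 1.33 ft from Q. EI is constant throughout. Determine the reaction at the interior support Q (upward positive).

Release continuity at Q by inserting a hinge; the redundant is the internal moment M_Q. The primary structure is two simply-supported spans PQ and QR.
End slopes at the hinge Q, treating each span as simply supported:
  span PQ: point load 173.6 at a = 3: Pab(L + a)/(6LEI) = 217/EI
  span PQ: triangular load, peak 39.7: w₀L³/(45EI) = 80.39/EI
  span QR: point load 89.5 at a = 2.4: Pab(L + b)/(6LEI) = 80.19/EI
  span QR: point load 66.5 at a = 1.33: Pab(L + b)/(6LEI) = 65.63/EI
  relative rotation θ_0 = (297.4 + 145.8)/EI = 443.2/EI
A unit hogging moment at Q produces rotation L₁/(3EI) + L₂/(3EI) = 2.833/EI.
Compatibility: M_Q·(L₁+L₂)/(3EI) = θ_0, giving M_Q = 156.4 kip·ft (hogging).
Span PQ, ΣM about P with M_Q applied at Q: R_Q^{PQ}·4.5 = 788.8 + 156.4, so R_Q^{PQ} = 210 kip and R_P = 262.9 − 210 = 52.88 kip.
Span QR, ΣM about R: R_Q^{QR}·4 = 320.8 + 156.4, so R_Q^{QR} = 119.3 kip and R_R = 156 − 119.3 = 36.7 kip.
R_Q = 210 + 119.3 = 329.3 kip.

R_Q = 329.3 kip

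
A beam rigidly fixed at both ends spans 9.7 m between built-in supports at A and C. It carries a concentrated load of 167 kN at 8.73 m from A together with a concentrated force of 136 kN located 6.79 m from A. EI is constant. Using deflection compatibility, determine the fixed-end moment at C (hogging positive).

Take the two fixed-end moments M_A, M_C as redundants; the released structure is the simple span AC.
Simple-span end rotations at A and C under the given loads:
  at A: point load 167 at a = 8.73: Pab(L + b)/(6LEI) = 259.3/EI
  at C: point load 167 at a = 8.73: Pab(L + a)/(6LEI) = 447.8/EI
  at A: point load 136 at a = 6.79: Pab(L + b)/(6LEI) = 582.2/EI
  at C: point load 136 at a = 6.79: Pab(L + a)/(6LEI) = 761.4/EI
  θ_A0 = 841.5/EI,  θ_C0 = 1209/EI
Flexibility coefficients: a unit moment at one end gives L/(3EI) there and L/(6EI) at the far end, so f₁₁ = f₂₂ = 3.233/EI and f₁₂ = f₂₁ = 1.617/EI.
Compatibility — zero rotation at each built-in end:
  3.233 M_A + 1.617 M_C = 841.5
  1.617 M_A + 3.233 M_C = 1209
Solving the pair gives M_A = 97.69 kN·m and M_C = 325.1 kN·m (hogging).

M_C = 325.1 kN·m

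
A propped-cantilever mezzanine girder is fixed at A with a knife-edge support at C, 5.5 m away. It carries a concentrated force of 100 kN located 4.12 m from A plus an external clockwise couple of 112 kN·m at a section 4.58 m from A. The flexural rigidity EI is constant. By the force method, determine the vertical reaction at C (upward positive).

R_C = 92.84 kN

Release the roller at C. Primary structure: cantilever fixed at A.
Deflection at C on the released cantilever, summing each load's contribution:
  point load 100 at a = 4.12: Pa²(3L − a)/(6EI) = 3502/EI
  clockwise couple 112 at a = 4.58: M₀a(2L − a)/(2EI) = 1647/EI
  δ_0 = 5149/EI
Flexibility coefficient — unit upward force at C: δ_{CC} = L³/(3EI) = 55.46/EI.
Compatibility at C: δ_0 − R_C·δ_{CC} = 0, so R_C = 5149/55.46 = 92.84 kN.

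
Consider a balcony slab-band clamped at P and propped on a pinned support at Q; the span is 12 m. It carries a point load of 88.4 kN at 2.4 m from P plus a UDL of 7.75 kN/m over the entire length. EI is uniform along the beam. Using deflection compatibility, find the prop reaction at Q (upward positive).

Release the roller at Q. Primary structure: cantilever fixed at P.
Downward deflection at the released point Q due to the loads:
  point load 88.4 at a = 2.4: Pa²(3L − a)/(6EI) = 2851/EI
  UDL 7.75: wL⁴/(8EI) = 20088/EI
  δ_0 = 22939/EI
Flexibility coefficient — unit upward force at Q: δ_{QQ} = L³/(3EI) = 576/EI.
The prop prevents deflection at Q: R_Q = δ_0/δ_{QQ} = 22939/576 = 39.83 kN.

R_Q = 39.83 kN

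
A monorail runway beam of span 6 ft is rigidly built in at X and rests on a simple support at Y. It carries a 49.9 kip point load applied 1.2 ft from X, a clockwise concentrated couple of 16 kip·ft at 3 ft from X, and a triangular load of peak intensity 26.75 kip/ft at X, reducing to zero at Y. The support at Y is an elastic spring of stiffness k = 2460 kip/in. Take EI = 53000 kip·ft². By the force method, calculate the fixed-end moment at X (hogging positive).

Release the roller at Y. Primary structure: cantilever fixed at X.
Deflection at Y on the released cantilever, summing each load's contribution:
  point load 49.9 at a = 1.2: Pa²(3L − a)/(6EI) = 201.2/EI
  clockwise couple 16 at a = 3: M₀a(2L − a)/(2EI) = 216/EI
  triangular load, peak 26.75 at the fixed end: w₀L⁴/(30EI) = 1156/EI
  δ_0 = 1573/EI
Flexibility coefficient — unit upward force at Y: δ_{YY} = L³/(3EI) = 72/EI.
With EI = 53000 kip·ft²: δ_0 = 0.029675 ft and δ_{YY} = 0.001358 ft/kip.
Compatibility — the spring shortens by R_Y/k under the reaction it provides: δ_0 − R_Y·δ_{YY} = R_Y/k. With 1/k = 1/(2460×12) ft/kip = 0.000034 ft/kip, R_Y = δ_0 / (δ_{YY} + 1/k) = 0.029675 / (0.001358 + 0.000034) = 21.31 kip.
Moment equilibrium about X: M_X = Σ(load moments about X) − R_Y·L = 236.4 − 21.31×6 = 108.5 kip·ft.

M_X = 108.5 kip·ft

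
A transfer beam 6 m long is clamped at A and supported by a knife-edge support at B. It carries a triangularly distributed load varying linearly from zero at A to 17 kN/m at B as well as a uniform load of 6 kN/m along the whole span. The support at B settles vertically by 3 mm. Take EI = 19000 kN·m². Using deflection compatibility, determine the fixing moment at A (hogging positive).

Release the roller at B. Primary structure: cantilever fixed at A.
Free-end deflection of the primary structure under the applied loading (downward +):
  triangular load, peak 17 at the free end: 11w₀L⁴/(120EI) = 2020/EI
  UDL 6: wL⁴/(8EI) = 972/EI
  δ_0 = 2992/EI
Tip deflection under a unit load at B: L³/(3EI) = 72/EI.
With EI = 19000 kN·m²: δ_0 = 0.15745 m and δ_{BB} = 0.003789 m/kN.
Compatibility — the beam at B must follow the support down by 0.003 m: δ_0 − R_B·δ_{BB} = 0.003, so R_B = (0.15745 − 0.003)/0.003789 = 40.76 kN.
Moment equilibrium about A: M_A = Σ(load moments about A) − R_B·L = 312 − 40.76×6 = 67.45 kN·m.

M_A = 67.45 kN·m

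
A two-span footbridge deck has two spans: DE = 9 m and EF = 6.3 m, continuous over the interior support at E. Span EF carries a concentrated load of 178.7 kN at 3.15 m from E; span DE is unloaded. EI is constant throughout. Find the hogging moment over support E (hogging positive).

Take M_E as the redundant. Released structure: two simple spans DE and EF with a hinge at E.
Discontinuity in slope at E on the released structure — sum the simple-span end rotations:
  span EF: point load 178.7 at a = 3.15: Pab(L + b)/(6LEI) = 443.3/EI
  relative rotation θ_0 = (0 + 443.3)/EI = 443.3/EI
A unit hogging moment at E produces rotation L₁/(3EI) + L₂/(3EI) = 5.1/EI.
Slope continuity at E: θ_0 = M_E·5.1/EI, so M_E = 443.3/5.1 = 86.92 kN·m (hogging).

M_E = 86.92 kN·m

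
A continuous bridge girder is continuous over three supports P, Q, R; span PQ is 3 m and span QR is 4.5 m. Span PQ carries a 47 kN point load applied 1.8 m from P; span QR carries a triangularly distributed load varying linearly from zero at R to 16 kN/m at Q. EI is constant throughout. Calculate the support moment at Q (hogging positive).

M_Q = 23.79 kN·m

Take M_Q as the redundant. Released structure: two simple spans PQ and QR with a hinge at Q.
Discontinuity in slope at Q on the released structure — sum the simple-span end rotations:
  span PQ: point load 47 at a = 1.8: Pab(L + a)/(6LEI) = 27.07/EI
  span QR: triangular load, peak 16: w₀L³/(45EI) = 32.4/EI
  relative rotation θ_0 = (27.07 + 32.4)/EI = 59.47/EI
A unit hogging moment at Q produces rotation L₁/(3EI) + L₂/(3EI) = 2.5/EI.
Compatibility: M_Q·(L₁+L₂)/(3EI) = θ_0, giving M_Q = 23.79 kN·m (hogging).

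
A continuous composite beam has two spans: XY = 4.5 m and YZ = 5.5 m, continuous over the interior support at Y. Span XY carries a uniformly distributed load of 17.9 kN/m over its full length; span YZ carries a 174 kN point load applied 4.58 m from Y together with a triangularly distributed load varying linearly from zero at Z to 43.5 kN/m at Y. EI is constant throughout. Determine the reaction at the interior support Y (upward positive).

R_Y = 194.2 kN

Take M_Y as the redundant. Released structure: two simple spans XY and YZ with a hinge at Y.
Discontinuity in slope at Y on the released structure — sum the simple-span end rotations:
  span XY: UDL 17.9: wL³/(24EI) = 67.96/EI
  span YZ: point load 174 at a = 4.58: Pab(L + b)/(6LEI) = 142.6/EI
  span YZ: triangular load, peak 43.5: w₀L³/(45EI) = 160.8/EI
  relative rotation θ_0 = (67.96 + 303.5)/EI = 371.4/EI
A unit hogging moment at Y produces rotation L₁/(3EI) + L₂/(3EI) = 3.333/EI.
Slope continuity at Y: θ_0 = M_Y·3.333/EI, so M_Y = 371.4/3.333 = 111.4 kN·m (hogging).
Span XY, ΣM about X with M_Y applied at Y: R_Y^{XY}·4.5 = 181.2 + 111.4, so R_Y^{XY} = 65.04 kN and R_X = 80.55 − 65.04 = 15.51 kN.
Span YZ, ΣM about Z: R_Y^{YZ}·5.5 = 598.7 + 111.4, so R_Y^{YZ} = 129.1 kN and R_Z = 293.6 − 129.1 = 164.5 kN.
R_Y = 65.04 + 129.1 = 194.2 kN.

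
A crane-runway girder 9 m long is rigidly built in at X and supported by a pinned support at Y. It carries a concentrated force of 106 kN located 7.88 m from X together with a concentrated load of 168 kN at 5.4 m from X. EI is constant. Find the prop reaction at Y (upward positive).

R_Y = 158.9 kN

Choose R_Y as the redundant. The primary structure is the cantilever fixed at X.
Deflection at Y on the released cantilever, summing each load's contribution:
  point load 106 at a = 7.88: Pa²(3L − a)/(6EI) = 20975/EI
  point load 168 at a = 5.4: Pa²(3L − a)/(6EI) = 17636/EI
  δ_0 = 38611/EI
Flexibility coefficient — unit upward force at Y: δ_{YY} = L³/(3EI) = 243/EI.
Compatibility at Y: δ_0 − R_Y·δ_{YY} = 0, so R_Y = 38611/243 = 158.9 kN.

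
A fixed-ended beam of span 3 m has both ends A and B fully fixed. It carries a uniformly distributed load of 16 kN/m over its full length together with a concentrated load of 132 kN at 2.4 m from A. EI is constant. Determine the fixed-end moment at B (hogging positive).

Take the two fixed-end moments M_A, M_B as redundants; the released structure is the simple span AB.
End rotations of the released simple span under the applied load (×1/EI):
  at A: UDL 16: wL³/(24EI) = 18/EI
  at B: UDL 16: wL³/(24EI) = 18/EI
  at A: point load 132 at a = 2.4: Pab(L + b)/(6LEI) = 38.02/EI
  at B: point load 132 at a = 2.4: Pab(L + a)/(6LEI) = 57.02/EI
  θ_A0 = 56.02/EI,  θ_B0 = 75.02/EI
Flexibility coefficients: a unit moment at one end gives L/(3EI) there and L/(6EI) at the far end, so f₁₁ = f₂₂ = 1/EI and f₁₂ = f₂₁ = 0.5/EI.
Compatibility — zero rotation at each built-in end:
  1 M_A + 0.5 M_B = 56.02
  0.5 M_A + 1 M_B = 75.02
Solving the pair gives M_A = 24.67 kN·m and M_B = 62.69 kN·m (hogging).

M_B = 62.69 kN·m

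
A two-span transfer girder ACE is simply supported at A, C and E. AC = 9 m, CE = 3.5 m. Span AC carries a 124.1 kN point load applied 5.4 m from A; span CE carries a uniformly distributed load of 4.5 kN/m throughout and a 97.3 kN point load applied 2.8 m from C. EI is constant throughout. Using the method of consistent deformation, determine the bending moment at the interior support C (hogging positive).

M_C = 165.5 kN·m

Release continuity at C by inserting a hinge; the redundant is the internal moment M_C. The primary structure is two simply-supported spans AC and CE.
Rotations at C on the released spans (each span's end-slope, ×1/EI):
  span AC: point load 124.1 at a = 5.4: Pab(L + a)/(6LEI) = 643.3/EI
  span CE: UDL 4.5: wL³/(24EI) = 8.039/EI
  span CE: point load 97.3 at a = 2.8: Pab(L + b)/(6LEI) = 38.14/EI
  relative rotation θ_0 = (643.3 + 46.18)/EI = 689.5/EI
A unit hogging moment at C produces rotation L₁/(3EI) + L₂/(3EI) = 4.167/EI.
Compatibility: M_C·(L₁+L₂)/(3EI) = θ_0, giving M_C = 165.5 kN·m (hogging).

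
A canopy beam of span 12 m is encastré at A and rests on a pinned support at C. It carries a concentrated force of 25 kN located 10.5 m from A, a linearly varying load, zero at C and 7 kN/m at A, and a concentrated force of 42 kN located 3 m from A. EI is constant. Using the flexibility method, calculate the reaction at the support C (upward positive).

R_C = 32.35 kN

Choose R_C as the redundant. The primary structure is the cantilever fixed at A.
Downward deflection at the released point C due to the loads:
  point load 25 at a = 10.5: Pa²(3L − a)/(6EI) = 11714/EI
  triangular load, peak 7 at the fixed end: w₀L⁴/(30EI) = 4838/EI
  point load 42 at a = 3: Pa²(3L − a)/(6EI) = 2079/EI
  δ_0 = 18631/EI
Tip deflection under a unit load at C: L³/(3EI) = 576/EI.
The prop prevents deflection at C: R_C = δ_0/δ_{CC} = 18631/576 = 32.35 kN.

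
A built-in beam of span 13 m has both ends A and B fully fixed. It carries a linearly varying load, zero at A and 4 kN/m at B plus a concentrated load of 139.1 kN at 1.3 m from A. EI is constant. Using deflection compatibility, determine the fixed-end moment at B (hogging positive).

Release both end moments; the primary structure is a simply-supported span AB with redundants M_A and M_B.
End rotations of the released simple span under the applied load (×1/EI):
  at A: triangular load, peak 4: 7w₀L³/(360EI) = 170.9/EI
  at B: triangular load, peak 4: w₀L³/(45EI) = 195.3/EI
  at A: point load 139.1 at a = 1.3: Pab(L + b)/(6LEI) = 670/EI
  at B: point load 139.1 at a = 1.3: Pab(L + a)/(6LEI) = 387.9/EI
  θ_A0 = 840.9/EI,  θ_B0 = 583.2/EI
Flexibility coefficients: a unit moment at one end gives L/(3EI) there and L/(6EI) at the far end, so f₁₁ = f₂₂ = 4.333/EI and f₁₂ = f₂₁ = 2.167/EI.
Compatibility — zero rotation at each built-in end:
  4.333 M_A + 2.167 M_B = 840.9
  2.167 M_A + 4.333 M_B = 583.2
Solving the pair gives M_A = 169 kN·m and M_B = 50.07 kN·m (hogging).

M_B = 50.07 kN·m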